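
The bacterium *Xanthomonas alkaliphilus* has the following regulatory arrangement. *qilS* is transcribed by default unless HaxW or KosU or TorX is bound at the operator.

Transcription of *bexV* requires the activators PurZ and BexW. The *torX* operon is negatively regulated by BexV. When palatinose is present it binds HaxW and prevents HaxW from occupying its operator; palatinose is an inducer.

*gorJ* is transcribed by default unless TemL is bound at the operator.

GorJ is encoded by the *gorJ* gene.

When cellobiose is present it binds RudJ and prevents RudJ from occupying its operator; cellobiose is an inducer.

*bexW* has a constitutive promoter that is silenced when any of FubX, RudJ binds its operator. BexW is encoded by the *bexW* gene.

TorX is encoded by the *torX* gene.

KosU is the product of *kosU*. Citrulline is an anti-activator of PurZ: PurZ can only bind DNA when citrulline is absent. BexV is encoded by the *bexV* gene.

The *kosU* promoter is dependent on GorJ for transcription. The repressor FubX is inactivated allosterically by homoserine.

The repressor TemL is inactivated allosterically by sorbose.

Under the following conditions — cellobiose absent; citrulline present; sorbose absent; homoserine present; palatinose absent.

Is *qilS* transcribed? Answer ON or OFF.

OFF

Palatinose is absent, so HaxW is active.
Sorbose is absent, so TemL is active.
With repressor TemL bound, *gorJ* is not transcribed.
So GorJ is not produced.
Required activator GorJ is absent, so *kosU* is not transcribed.
So KosU is not produced.
Citrulline is present, so PurZ is inactive.
Homoserine is present, so FubX is inactive.
Cellobiose is absent, so RudJ is active.
With repressor RudJ bound, *bexW* is not transcribed.
So BexW is not produced.
Required activator PurZ is absent, so *bexV* is not transcribed.
So BexV is not produced.
With no repressor bound, *torX* is transcribed.
So TorX is produced and active.
With repressor HaxW bound, *qilS* is not transcribed.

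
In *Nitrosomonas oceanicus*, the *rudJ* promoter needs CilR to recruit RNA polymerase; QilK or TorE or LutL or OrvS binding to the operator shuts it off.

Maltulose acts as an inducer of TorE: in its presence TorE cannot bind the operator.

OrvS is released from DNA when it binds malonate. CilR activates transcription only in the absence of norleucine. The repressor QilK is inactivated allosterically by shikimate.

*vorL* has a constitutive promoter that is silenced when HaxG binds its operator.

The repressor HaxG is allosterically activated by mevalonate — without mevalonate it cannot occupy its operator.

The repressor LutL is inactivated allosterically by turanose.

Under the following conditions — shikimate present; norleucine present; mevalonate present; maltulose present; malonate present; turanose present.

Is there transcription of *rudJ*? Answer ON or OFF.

OFF

Shikimate is present, so QilK is inactive.
Maltulose is present, so TorE is inactive.
Turanose is present, so LutL is inactive.
Norleucine is present, so CilR is inactive.
Malonate is present, so OrvS is inactive.
Required activator CilR is absent, so *rudJ* is not transcribed.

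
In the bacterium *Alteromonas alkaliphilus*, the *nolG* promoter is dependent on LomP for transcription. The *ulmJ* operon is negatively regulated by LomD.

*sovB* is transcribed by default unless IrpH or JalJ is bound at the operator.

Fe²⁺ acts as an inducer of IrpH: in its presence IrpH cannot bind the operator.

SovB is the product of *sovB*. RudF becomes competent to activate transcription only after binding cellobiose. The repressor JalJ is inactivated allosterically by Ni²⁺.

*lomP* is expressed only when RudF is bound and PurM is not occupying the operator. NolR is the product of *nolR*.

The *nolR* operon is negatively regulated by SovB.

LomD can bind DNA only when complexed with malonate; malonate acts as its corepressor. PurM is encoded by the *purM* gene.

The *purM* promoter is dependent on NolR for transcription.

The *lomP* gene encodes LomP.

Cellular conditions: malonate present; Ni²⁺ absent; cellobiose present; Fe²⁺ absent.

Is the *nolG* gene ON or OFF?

Fe²⁺ is absent, so IrpH is active.
Ni²⁺ is absent, so JalJ is active.
With repressor IrpH bound, *sovB* is not transcribed.
So SovB is not produced.
With no repressor bound, *nolR* is transcribed.
So NolR is produced and active.
No repressor is bound and NolR is active, so *purM* is transcribed.
So PurM is produced and active.
Cellobiose is present, so RudF is active.
With repressor PurM bound, *lomP* is not transcribed.
So LomP is not produced.
Required activator LomP is absent, so *nolG* is not transcribed.

OFF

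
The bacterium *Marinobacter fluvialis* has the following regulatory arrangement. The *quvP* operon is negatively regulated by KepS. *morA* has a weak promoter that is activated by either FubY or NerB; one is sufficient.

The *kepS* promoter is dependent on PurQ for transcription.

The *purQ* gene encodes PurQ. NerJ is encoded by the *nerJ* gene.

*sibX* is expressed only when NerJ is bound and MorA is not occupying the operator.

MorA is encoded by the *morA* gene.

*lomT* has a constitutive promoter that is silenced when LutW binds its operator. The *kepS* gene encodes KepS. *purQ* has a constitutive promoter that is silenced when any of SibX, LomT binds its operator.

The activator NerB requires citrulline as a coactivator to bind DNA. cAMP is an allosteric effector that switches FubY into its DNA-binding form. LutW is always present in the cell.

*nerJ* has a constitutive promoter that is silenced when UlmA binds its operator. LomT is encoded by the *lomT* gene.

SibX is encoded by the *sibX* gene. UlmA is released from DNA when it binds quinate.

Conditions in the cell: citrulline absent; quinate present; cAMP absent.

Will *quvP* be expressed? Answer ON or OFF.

Quinate is present, so UlmA is inactive.
With no repressor bound, *nerJ* is transcribed.
So NerJ is produced and active.
cAMP is absent, so FubY is inactive.
Citrulline is absent, so NerB is inactive.
No activator is available at the *morA* promoter, so *morA* is not transcribed.
So MorA is not produced.
No repressor is bound and NerJ is active, so *sibX* is transcribed.
So SibX is produced and active.
LutW is produced constitutively and is active.
With repressor LutW bound, *lomT* is not transcribed.
So LomT is not produced.
With repressor SibX bound, *purQ* is not transcribed.
So PurQ is not produced.
Required activator PurQ is absent, so *kepS* is not transcribed.
So KepS is not produced.
With no repressor bound, *quvP* is transcribed.

ON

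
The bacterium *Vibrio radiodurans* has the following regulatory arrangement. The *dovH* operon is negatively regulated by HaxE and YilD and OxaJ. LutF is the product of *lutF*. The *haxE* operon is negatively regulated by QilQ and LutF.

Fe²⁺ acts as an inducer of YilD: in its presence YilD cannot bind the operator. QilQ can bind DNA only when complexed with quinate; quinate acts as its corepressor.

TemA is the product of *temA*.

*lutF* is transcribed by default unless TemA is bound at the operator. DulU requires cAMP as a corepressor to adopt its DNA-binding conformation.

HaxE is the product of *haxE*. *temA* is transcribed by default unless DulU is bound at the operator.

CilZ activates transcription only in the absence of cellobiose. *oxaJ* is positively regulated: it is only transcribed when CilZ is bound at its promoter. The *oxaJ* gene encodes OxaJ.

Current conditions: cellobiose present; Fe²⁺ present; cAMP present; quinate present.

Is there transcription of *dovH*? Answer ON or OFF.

Quinate is present, so QilQ is active.
cAMP is present, so DulU is active.
With repressor DulU bound, *temA* is not transcribed.
So TemA is not produced.
With no repressor bound, *lutF* is transcribed.
So LutF is produced and active.
With repressor QilQ bound, *haxE* is not transcribed.
So HaxE is not produced.
Fe²⁺ is present, so YilD is inactive.
Cellobiose is present, so CilZ is inactive.
Required activator CilZ is absent, so *oxaJ* is not transcribed.
So OxaJ is not produced.
With no repressor bound, *dovH* is transcribed.

ON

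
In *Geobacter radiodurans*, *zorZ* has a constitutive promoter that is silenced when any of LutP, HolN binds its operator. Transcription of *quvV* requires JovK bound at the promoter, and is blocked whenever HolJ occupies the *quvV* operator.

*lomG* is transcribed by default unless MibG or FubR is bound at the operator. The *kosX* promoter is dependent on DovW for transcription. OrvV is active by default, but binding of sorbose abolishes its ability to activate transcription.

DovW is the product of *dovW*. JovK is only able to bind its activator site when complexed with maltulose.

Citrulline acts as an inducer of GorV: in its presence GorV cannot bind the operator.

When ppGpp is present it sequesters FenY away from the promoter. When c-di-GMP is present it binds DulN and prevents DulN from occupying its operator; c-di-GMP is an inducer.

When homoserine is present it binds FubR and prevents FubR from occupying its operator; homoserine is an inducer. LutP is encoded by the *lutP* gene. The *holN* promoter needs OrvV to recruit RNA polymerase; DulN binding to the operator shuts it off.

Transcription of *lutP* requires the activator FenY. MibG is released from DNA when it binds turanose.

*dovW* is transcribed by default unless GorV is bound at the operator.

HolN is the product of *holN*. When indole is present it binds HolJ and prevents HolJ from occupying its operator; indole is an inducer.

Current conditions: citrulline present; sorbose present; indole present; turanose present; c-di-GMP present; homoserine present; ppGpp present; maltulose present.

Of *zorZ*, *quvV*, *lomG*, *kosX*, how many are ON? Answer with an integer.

ppGpp is present, so FenY is inactive.
Required activator FenY is absent, so *lutP* is not transcribed.
So LutP is not produced.
c-di-GMP is present, so DulN is inactive.
Sorbose is present, so OrvV is inactive.
Required activator OrvV is absent, so *holN* is not transcribed.
So HolN is not produced.
With no repressor bound, *zorZ* is transcribed.
→ *zorZ* is ON.
Indole is present, so HolJ is inactive.
Maltulose is present, so JovK is active.
No repressor is bound and JovK is active, so *quvV* is transcribed.
→ *quvV* is ON.
Turanose is present, so MibG is inactive.
Homoserine is present, so FubR is inactive.
With no repressor bound, *lomG* is transcribed.
→ *lomG* is ON.
Citrulline is present, so GorV is inactive.
With no repressor bound, *dovW* is transcribed.
So DovW is produced and active.
No repressor is bound and DovW is active, so *kosX* is transcribed.
→ *kosX* is ON.
4 of the 4 genes are transcribed.

4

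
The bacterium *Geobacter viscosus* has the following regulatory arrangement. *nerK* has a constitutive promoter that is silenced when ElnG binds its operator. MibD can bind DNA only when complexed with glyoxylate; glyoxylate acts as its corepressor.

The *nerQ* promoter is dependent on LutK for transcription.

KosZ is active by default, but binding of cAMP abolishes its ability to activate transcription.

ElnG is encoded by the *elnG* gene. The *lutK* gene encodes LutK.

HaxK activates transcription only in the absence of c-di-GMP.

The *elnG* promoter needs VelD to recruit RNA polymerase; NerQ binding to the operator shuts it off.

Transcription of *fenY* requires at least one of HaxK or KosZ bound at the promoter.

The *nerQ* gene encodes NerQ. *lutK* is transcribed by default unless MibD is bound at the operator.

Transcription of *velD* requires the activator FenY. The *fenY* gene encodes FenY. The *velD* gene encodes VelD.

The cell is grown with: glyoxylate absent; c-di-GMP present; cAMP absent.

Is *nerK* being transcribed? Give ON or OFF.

Glyoxylate is absent, so MibD is inactive.
With no repressor bound, *lutK* is transcribed.
So LutK is produced and active.
No repressor is bound and LutK is active, so *nerQ* is transcribed.
So NerQ is produced and active.
c-di-GMP is present, so HaxK is inactive.
cAMP is absent, so KosZ is active.
Activator KosZ is present, so *fenY* is transcribed.
So FenY is produced and active.
No repressor is bound and FenY is active, so *velD* is transcribed.
So VelD is produced and active.
With repressor NerQ bound, *elnG* is not transcribed.
So ElnG is not produced.
With no repressor bound, *nerK* is transcribed.

ON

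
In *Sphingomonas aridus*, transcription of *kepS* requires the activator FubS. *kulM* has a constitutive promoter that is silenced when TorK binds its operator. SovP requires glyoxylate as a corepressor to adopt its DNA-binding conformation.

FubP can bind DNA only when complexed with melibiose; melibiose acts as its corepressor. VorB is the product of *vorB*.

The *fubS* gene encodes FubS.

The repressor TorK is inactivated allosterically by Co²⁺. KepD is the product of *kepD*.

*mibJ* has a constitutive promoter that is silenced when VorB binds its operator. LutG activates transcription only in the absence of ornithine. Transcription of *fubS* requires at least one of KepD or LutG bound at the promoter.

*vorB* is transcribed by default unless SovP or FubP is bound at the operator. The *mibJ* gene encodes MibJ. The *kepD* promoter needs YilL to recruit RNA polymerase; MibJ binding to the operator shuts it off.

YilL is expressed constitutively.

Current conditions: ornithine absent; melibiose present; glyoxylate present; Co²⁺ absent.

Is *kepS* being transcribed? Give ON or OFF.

Glyoxylate is present, so SovP is active.
Melibiose is present, so FubP is active.
With repressor SovP bound, *vorB* is not transcribed.
So VorB is not produced.
With no repressor bound, *mibJ* is transcribed.
So MibJ is produced and active.
YilL is produced constitutively and is active.
With repressor MibJ bound, *kepD* is not transcribed.
So KepD is not produced.
Ornithine is absent, so LutG is active.
Activator LutG is present, so *fubS* is transcribed.
So FubS is produced and active.
No repressor is bound and FubS is active, so *kepS* is transcribed.

ON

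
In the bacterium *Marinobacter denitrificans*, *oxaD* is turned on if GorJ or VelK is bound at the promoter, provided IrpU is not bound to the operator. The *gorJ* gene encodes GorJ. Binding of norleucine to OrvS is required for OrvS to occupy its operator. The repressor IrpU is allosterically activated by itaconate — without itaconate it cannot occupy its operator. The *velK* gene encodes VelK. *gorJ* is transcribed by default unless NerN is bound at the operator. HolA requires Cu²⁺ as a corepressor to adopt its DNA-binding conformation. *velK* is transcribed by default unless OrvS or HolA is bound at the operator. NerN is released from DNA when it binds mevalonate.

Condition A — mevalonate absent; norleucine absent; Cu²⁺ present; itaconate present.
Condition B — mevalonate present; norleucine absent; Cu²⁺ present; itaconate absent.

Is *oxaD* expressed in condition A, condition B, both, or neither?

B only

Condition A:
Mevalonate is absent, so NerN is active.
With repressor NerN bound, *gorJ* is not transcribed.
So GorJ is not produced.
Norleucine is absent, so OrvS is inactive.
Cu²⁺ is present, so HolA is active.
With repressor HolA bound, *velK* is not transcribed.
So VelK is not produced.
Itaconate is present, so IrpU is active.
With repressor IrpU bound, *oxaD* is not transcribed.
→ *oxaD* is OFF in A.
Condition B:
Mevalonate is present, so NerN is inactive.
With no repressor bound, *gorJ* is transcribed.
So GorJ is produced and active.
Norleucine is absent, so OrvS is inactive.
Cu²⁺ is present, so HolA is active.
With repressor HolA bound, *velK* is not transcribed.
So VelK is not produced.
Itaconate is absent, so IrpU is inactive.
Activator GorJ is present, so *oxaD* is transcribed.
→ *oxaD* is ON in B.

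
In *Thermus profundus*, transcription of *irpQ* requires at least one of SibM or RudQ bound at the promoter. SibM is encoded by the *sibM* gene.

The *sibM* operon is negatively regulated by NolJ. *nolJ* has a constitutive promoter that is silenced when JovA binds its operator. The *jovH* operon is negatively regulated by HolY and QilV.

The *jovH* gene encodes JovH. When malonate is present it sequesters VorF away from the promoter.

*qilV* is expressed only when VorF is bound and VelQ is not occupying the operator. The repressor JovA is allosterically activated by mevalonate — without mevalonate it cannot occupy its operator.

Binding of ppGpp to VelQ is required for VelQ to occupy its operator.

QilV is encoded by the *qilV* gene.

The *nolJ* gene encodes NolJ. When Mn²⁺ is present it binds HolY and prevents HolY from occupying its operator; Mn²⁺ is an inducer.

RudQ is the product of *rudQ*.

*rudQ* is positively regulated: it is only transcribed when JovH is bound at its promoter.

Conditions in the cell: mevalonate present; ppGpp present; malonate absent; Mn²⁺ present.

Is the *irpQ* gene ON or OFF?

ON

Mevalonate is present, so JovA is active.
With repressor JovA bound, *nolJ* is not transcribed.
So NolJ is not produced.
With no repressor bound, *sibM* is transcribed.
So SibM is produced and active.
Mn²⁺ is present, so HolY is inactive.
ppGpp is present, so VelQ is active.
Malonate is absent, so VorF is active.
With repressor VelQ bound, *qilV* is not transcribed.
So QilV is not produced.
With no repressor bound, *jovH* is transcribed.
So JovH is produced and active.
No repressor is bound and JovH is active, so *rudQ* is transcribed.
So RudQ is produced and active.
Activator SibM is present, so *irpQ* is transcribed.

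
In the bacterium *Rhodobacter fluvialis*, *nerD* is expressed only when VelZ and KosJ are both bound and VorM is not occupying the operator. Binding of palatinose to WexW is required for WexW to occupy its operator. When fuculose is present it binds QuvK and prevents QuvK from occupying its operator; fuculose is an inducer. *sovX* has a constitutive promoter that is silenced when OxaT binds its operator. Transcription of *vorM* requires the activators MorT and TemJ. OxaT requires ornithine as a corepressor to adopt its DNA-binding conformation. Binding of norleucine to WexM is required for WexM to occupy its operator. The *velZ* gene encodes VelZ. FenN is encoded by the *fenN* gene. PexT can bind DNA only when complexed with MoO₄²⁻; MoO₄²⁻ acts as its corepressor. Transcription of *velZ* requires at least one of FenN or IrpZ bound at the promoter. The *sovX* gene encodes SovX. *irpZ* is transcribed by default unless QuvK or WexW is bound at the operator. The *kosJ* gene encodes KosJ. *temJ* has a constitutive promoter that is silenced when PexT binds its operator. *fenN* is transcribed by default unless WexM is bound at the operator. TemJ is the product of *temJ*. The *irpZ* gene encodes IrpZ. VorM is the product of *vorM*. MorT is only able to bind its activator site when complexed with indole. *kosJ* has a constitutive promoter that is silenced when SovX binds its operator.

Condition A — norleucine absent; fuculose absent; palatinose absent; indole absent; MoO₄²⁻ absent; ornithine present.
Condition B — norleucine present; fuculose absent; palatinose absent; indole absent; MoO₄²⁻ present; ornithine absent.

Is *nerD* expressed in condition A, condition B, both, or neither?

A only

Condition A:
Norleucine is absent, so WexM is inactive.
With no repressor bound, *fenN* is transcribed.
So FenN is produced and active.
Fuculose is absent, so QuvK is active.
Palatinose is absent, so WexW is inactive.
With repressor QuvK bound, *irpZ* is not transcribed.
So IrpZ is not produced.
Activator FenN is present, so *velZ* is transcribed.
So VelZ is produced and active.
Indole is absent, so MorT is inactive.
MoO₄²⁻ is absent, so PexT is inactive.
With no repressor bound, *temJ* is transcribed.
So TemJ is produced and active.
Required activator MorT is absent, so *vorM* is not transcribed.
So VorM is not produced.
Ornithine is present, so OxaT is active.
With repressor OxaT bound, *sovX* is not transcribed.
So SovX is not produced.
With no repressor bound, *kosJ* is transcribed.
So KosJ is produced and active.
No repressor is bound and VelZ and KosJ are active, so *nerD* is transcribed.
→ *nerD* is ON in A.
Condition B:
Norleucine is present, so WexM is active.
With repressor WexM bound, *fenN* is not transcribed.
So FenN is not produced.
Fuculose is absent, so QuvK is active.
Palatinose is absent, so WexW is inactive.
With repressor QuvK bound, *irpZ* is not transcribed.
So IrpZ is not produced.
No activator is available at the *velZ* promoter, so *velZ* is not transcribed.
So VelZ is not produced.
Indole is absent, so MorT is inactive.
MoO₄²⁻ is present, so PexT is active.
With repressor PexT bound, *temJ* is not transcribed.
So TemJ is not produced.
Required activator MorT is absent, so *vorM* is not transcribed.
So VorM is not produced.
Ornithine is absent, so OxaT is inactive.
With no repressor bound, *sovX* is transcribed.
So SovX is produced and active.
With repressor SovX bound, *kosJ* is not transcribed.
So KosJ is not produced.
Required activator VelZ is absent, so *nerD* is not transcribed.
→ *nerD* is OFF in B.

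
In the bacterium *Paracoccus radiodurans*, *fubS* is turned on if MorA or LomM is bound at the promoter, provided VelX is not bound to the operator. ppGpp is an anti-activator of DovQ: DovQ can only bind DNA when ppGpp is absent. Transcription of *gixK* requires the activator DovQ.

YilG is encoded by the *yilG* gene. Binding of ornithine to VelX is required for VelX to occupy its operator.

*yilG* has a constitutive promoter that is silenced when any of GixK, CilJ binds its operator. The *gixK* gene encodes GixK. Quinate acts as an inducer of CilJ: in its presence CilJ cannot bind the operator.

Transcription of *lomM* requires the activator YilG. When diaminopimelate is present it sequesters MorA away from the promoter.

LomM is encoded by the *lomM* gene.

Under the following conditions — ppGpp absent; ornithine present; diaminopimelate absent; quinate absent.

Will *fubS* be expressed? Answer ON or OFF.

OFF

Diaminopimelate is absent, so MorA is active.
Ornithine is present, so VelX is active.
ppGpp is absent, so DovQ is active.
No repressor is bound and DovQ is active, so *gixK* is transcribed.
So GixK is produced and active.
Quinate is absent, so CilJ is active.
With repressor GixK bound, *yilG* is not transcribed.
So YilG is not produced.
Required activator YilG is absent, so *lomM* is not transcribed.
So LomM is not produced.
With repressor VelX bound, *fubS* is not transcribed.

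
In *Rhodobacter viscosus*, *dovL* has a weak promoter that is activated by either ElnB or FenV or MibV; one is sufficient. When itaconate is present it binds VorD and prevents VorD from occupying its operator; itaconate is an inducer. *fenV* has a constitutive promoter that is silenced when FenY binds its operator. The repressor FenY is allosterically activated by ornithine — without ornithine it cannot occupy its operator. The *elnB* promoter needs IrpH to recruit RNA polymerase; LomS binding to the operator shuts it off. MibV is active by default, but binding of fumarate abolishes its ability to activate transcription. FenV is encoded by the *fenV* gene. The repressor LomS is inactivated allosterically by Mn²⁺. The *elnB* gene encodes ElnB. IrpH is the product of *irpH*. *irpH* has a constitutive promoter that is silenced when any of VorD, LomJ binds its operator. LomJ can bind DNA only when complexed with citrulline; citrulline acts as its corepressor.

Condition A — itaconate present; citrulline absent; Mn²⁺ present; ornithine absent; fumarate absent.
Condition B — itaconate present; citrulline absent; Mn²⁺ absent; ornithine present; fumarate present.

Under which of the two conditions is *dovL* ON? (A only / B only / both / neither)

Condition A:
Itaconate is present, so VorD is inactive.
Citrulline is absent, so LomJ is inactive.
With no repressor bound, *irpH* is transcribed.
So IrpH is produced and active.
Mn²⁺ is present, so LomS is inactive.
No repressor is bound and IrpH is active, so *elnB* is transcribed.
So ElnB is produced and active.
Ornithine is absent, so FenY is inactive.
With no repressor bound, *fenV* is transcribed.
So FenV is produced and active.
Fumarate is absent, so MibV is active.
Activator ElnB is present, so *dovL* is transcribed.
→ *dovL* is ON in A.
Condition B:
Itaconate is present, so VorD is inactive.
Citrulline is absent, so LomJ is inactive.
With no repressor bound, *irpH* is transcribed.
So IrpH is produced and active.
Mn²⁺ is absent, so LomS is active.
With repressor LomS bound, *elnB* is not transcribed.
So ElnB is not produced.
Ornithine is present, so FenY is active.
With repressor FenY bound, *fenV* is not transcribed.
So FenV is not produced.
Fumarate is present, so MibV is inactive.
No activator is available at the *dovL* promoter, so *dovL* is not transcribed.
→ *dovL* is OFF in B.

A only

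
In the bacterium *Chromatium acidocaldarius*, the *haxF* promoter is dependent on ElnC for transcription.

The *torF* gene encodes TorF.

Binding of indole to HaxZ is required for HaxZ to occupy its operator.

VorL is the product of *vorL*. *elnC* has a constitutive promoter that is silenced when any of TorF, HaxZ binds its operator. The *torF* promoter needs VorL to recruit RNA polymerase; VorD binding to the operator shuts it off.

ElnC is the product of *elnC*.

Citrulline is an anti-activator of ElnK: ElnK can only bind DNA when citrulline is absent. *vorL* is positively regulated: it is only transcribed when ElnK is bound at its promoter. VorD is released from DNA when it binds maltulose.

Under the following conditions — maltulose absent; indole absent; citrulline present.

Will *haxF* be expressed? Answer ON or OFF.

Citrulline is present, so ElnK is inactive.
Required activator ElnK is absent, so *vorL* is not transcribed.
So VorL is not produced.
Maltulose is absent, so VorD is active.
With repressor VorD bound, *torF* is not transcribed.
So TorF is not produced.
Indole is absent, so HaxZ is inactive.
With no repressor bound, *elnC* is transcribed.
So ElnC is produced and active.
No repressor is bound and ElnC is active, so *haxF* is transcribed.

ON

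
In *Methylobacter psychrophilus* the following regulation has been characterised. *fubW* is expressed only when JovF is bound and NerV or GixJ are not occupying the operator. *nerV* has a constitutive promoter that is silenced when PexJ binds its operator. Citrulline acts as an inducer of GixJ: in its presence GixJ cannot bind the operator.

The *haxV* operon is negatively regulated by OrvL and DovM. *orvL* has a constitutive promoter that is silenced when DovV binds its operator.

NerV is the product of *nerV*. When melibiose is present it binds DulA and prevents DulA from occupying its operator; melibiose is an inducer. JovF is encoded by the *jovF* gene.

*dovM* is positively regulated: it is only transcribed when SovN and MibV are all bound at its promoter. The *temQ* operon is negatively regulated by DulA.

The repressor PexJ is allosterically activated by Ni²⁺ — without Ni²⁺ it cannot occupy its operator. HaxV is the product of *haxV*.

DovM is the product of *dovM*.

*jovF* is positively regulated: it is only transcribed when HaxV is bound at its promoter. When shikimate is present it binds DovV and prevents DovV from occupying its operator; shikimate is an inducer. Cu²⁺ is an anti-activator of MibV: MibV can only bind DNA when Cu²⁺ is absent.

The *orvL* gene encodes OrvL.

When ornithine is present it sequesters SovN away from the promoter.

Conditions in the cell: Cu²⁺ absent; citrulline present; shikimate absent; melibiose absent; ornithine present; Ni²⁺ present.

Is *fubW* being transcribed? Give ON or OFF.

Ni²⁺ is present, so PexJ is active.
With repressor PexJ bound, *nerV* is not transcribed.
So NerV is not produced.
Citrulline is present, so GixJ is inactive.
Shikimate is absent, so DovV is active.
With repressor DovV bound, *orvL* is not transcribed.
So OrvL is not produced.
Ornithine is present, so SovN is inactive.
Cu²⁺ is absent, so MibV is active.
Required activator SovN is absent, so *dovM* is not transcribed.
So DovM is not produced.
With no repressor bound, *haxV* is transcribed.
So HaxV is produced and active.
No repressor is bound and HaxV is active, so *jovF* is transcribed.
So JovF is produced and active.
No repressor is bound and JovF is active, so *fubW* is transcribed.

ON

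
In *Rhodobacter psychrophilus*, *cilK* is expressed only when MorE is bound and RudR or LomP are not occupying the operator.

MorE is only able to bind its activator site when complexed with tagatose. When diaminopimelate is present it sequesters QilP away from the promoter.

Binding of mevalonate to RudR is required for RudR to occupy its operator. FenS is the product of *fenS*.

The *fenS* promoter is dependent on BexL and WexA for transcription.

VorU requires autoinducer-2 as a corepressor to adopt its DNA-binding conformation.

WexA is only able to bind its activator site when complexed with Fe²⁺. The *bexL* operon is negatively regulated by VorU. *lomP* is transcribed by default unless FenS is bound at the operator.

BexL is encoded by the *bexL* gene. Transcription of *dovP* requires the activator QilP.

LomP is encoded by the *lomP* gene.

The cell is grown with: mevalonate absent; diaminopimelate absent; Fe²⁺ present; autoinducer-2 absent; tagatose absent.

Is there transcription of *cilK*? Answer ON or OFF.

Mevalonate is absent, so RudR is inactive.
Autoinducer-2 is absent, so VorU is inactive.
With no repressor bound, *bexL* is transcribed.
So BexL is produced and active.
Fe²⁺ is present, so WexA is active.
No repressor is bound and BexL and WexA are active, so *fenS* is transcribed.
So FenS is produced and active.
With repressor FenS bound, *lomP* is not transcribed.
So LomP is not produced.
Tagatose is absent, so MorE is inactive.
Required activator MorE is absent, so *cilK* is not transcribed.

OFF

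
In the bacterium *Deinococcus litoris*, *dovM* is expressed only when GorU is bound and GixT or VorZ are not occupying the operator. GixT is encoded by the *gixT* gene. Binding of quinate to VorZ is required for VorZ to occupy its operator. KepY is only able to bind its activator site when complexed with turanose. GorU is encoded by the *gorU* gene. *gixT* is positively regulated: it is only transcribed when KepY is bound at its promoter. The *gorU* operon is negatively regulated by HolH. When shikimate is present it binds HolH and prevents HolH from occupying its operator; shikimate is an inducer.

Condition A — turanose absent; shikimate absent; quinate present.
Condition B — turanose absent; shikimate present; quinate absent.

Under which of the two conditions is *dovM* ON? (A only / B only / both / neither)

B only

Condition A:
Turanose is absent, so KepY is inactive.
Required activator KepY is absent, so *gixT* is not transcribed.
So GixT is not produced.
Shikimate is absent, so HolH is active.
With repressor HolH bound, *gorU* is not transcribed.
So GorU is not produced.
Quinate is present, so VorZ is active.
With repressor VorZ bound, *dovM* is not transcribed.
→ *dovM* is OFF in A.
Condition B:
Turanose is absent, so KepY is inactive.
Required activator KepY is absent, so *gixT* is not transcribed.
So GixT is not produced.
Shikimate is present, so HolH is inactive.
With no repressor bound, *gorU* is transcribed.
So GorU is produced and active.
Quinate is absent, so VorZ is inactive.
No repressor is bound and GorU is active, so *dovM* is transcribed.
→ *dovM* is ON in B.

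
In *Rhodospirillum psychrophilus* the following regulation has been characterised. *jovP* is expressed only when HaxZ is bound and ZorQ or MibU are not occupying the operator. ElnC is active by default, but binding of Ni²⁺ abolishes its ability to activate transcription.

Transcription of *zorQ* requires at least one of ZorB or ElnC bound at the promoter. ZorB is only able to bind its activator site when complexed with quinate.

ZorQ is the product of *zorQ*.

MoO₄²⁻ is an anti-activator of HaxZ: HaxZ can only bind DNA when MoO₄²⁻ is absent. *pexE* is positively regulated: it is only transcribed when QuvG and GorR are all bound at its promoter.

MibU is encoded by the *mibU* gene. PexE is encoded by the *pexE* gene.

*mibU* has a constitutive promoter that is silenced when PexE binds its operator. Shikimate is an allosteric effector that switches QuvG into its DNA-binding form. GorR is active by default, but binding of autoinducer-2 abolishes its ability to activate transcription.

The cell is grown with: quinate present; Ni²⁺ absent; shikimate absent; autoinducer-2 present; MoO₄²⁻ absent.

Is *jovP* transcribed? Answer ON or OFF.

MoO₄²⁻ is absent, so HaxZ is active.
Quinate is present, so ZorB is active.
Ni²⁺ is absent, so ElnC is active.
Activator ZorB is present, so *zorQ* is transcribed.
So ZorQ is produced and active.
Shikimate is absent, so QuvG is inactive.
Autoinducer-2 is present, so GorR is inactive.
Required activator QuvG is absent, so *pexE* is not transcribed.
So PexE is not produced.
With no repressor bound, *mibU* is transcribed.
So MibU is produced and active.
With repressor ZorQ bound, *jovP* is not transcribed.

OFF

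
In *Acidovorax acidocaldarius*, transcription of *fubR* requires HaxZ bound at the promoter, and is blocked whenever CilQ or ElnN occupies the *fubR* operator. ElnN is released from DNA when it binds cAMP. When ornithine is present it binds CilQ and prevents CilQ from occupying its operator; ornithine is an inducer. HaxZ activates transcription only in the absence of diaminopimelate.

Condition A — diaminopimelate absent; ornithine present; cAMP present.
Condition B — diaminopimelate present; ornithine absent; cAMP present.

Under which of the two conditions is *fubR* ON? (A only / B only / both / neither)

Condition A:
Diaminopimelate is absent, so HaxZ is active.
Ornithine is present, so CilQ is inactive.
cAMP is present, so ElnN is inactive.
No repressor is bound and HaxZ is active, so *fubR* is transcribed.
→ *fubR* is ON in A.
Condition B:
Diaminopimelate is present, so HaxZ is inactive.
Ornithine is absent, so CilQ is active.
cAMP is present, so ElnN is inactive.
With repressor CilQ bound, *fubR* is not transcribed.
→ *fubR* is OFF in B.

A only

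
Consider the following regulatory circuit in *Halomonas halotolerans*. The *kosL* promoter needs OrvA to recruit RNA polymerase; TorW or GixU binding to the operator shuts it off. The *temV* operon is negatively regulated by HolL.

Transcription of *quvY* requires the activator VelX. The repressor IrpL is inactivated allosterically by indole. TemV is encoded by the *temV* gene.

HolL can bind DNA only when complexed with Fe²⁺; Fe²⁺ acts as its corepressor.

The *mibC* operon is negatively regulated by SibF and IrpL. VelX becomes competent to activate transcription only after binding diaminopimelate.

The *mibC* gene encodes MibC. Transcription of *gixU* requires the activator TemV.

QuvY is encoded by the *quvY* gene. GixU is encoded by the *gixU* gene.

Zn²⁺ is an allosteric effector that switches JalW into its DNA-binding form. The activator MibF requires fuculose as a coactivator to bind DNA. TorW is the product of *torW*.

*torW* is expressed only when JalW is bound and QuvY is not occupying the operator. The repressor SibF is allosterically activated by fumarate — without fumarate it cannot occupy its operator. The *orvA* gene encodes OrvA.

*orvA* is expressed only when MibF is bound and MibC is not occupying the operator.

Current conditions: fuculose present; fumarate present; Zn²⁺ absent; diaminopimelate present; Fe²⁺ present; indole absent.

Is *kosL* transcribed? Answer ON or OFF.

ON

Diaminopimelate is present, so VelX is active.
No repressor is bound and VelX is active, so *quvY* is transcribed.
So QuvY is produced and active.
Zn²⁺ is absent, so JalW is inactive.
With repressor QuvY bound, *torW* is not transcribed.
So TorW is not produced.
Fe²⁺ is present, so HolL is active.
With repressor HolL bound, *temV* is not transcribed.
So TemV is not produced.
Required activator TemV is absent, so *gixU* is not transcribed.
So GixU is not produced.
Fuculose is present, so MibF is active.
Fumarate is present, so SibF is active.
Indole is absent, so IrpL is active.
With repressor SibF bound, *mibC* is not transcribed.
So MibC is not produced.
No repressor is bound and MibF is active, so *orvA* is transcribed.
So OrvA is produced and active.
No repressor is bound and OrvA is active, so *kosL* is transcribed.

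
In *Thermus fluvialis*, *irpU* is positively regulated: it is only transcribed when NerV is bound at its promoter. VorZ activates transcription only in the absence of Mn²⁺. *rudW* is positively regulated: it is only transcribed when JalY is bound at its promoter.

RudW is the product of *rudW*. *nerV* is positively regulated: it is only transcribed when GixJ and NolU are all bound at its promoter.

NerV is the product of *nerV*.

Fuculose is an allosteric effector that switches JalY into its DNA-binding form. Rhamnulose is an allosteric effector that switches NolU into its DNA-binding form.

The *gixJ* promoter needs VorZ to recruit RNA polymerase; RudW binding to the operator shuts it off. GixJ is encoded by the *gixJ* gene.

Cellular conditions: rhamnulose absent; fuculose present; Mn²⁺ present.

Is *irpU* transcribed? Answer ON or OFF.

Fuculose is present, so JalY is active.
No repressor is bound and JalY is active, so *rudW* is transcribed.
So RudW is produced and active.
Mn²⁺ is present, so VorZ is inactive.
With repressor RudW bound, *gixJ* is not transcribed.
So GixJ is not produced.
Rhamnulose is absent, so NolU is inactive.
Required activator GixJ is absent, so *nerV* is not transcribed.
So NerV is not produced.
Required activator NerV is absent, so *irpU* is not transcribed.

OFF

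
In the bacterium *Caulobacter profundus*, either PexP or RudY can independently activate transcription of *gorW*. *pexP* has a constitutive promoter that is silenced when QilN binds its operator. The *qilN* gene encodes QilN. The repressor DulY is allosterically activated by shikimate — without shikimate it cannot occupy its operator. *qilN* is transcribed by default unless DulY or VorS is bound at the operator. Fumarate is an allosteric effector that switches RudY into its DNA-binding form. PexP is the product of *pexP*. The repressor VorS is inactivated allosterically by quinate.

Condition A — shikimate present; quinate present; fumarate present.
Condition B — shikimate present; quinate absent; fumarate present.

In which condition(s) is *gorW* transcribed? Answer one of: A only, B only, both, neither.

Condition A:
Shikimate is present, so DulY is active.
Quinate is present, so VorS is inactive.
With repressor DulY bound, *qilN* is not transcribed.
So QilN is not produced.
With no repressor bound, *pexP* is transcribed.
So PexP is produced and active.
Fumarate is present, so RudY is active.
Activator PexP is present, so *gorW* is transcribed.
→ *gorW* is ON in A.
Condition B:
Shikimate is present, so DulY is active.
Quinate is absent, so VorS is active.
With repressor DulY bound, *qilN* is not transcribed.
So QilN is not produced.
With no repressor bound, *pexP* is transcribed.
So PexP is produced and active.
Fumarate is present, so RudY is active.
Activator PexP is present, so *gorW* is transcribed.
→ *gorW* is ON in B.

both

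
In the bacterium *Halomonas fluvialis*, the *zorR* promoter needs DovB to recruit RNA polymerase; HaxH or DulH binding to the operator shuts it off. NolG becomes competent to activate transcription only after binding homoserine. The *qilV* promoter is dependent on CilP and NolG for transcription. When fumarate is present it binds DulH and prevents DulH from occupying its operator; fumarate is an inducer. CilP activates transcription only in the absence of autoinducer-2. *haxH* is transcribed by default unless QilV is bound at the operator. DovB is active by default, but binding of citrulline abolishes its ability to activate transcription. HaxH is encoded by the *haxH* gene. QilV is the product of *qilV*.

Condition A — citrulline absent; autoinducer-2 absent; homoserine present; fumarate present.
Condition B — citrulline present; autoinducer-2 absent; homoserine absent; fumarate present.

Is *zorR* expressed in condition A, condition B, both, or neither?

A only

Condition A:
Citrulline is absent, so DovB is active.
Autoinducer-2 is absent, so CilP is active.
Homoserine is present, so NolG is active.
No repressor is bound and CilP and NolG are active, so *qilV* is transcribed.
So QilV is produced and active.
With repressor QilV bound, *haxH* is not transcribed.
So HaxH is not produced.
Fumarate is present, so DulH is inactive.
No repressor is bound and DovB is active, so *zorR* is transcribed.
→ *zorR* is ON in A.
Condition B:
Citrulline is present, so DovB is inactive.
Autoinducer-2 is absent, so CilP is active.
Homoserine is absent, so NolG is inactive.
Required activator NolG is absent, so *qilV* is not transcribed.
So QilV is not produced.
With no repressor bound, *haxH* is transcribed.
So HaxH is produced and active.
Fumarate is present, so DulH is inactive.
With repressor HaxH bound, *zorR* is not transcribed.
→ *zorR* is OFF in B.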